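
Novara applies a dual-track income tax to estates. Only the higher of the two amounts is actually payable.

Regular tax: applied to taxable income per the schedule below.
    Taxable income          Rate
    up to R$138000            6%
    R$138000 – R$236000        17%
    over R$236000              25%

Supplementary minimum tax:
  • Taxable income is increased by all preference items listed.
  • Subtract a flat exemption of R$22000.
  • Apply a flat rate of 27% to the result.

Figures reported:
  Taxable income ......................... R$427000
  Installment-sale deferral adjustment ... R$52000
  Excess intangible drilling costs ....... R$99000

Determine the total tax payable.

R$150120

Supplementary minimum tax:
  Adjusted income: R$427000 + R$52000 + R$99000 = R$578000
  Less exemption R$22000 → base R$556000
  R$556000 × 27% = R$150120

Regular tax:
  R$138000 × 6% = R$8280
  R$98000 × 17% = R$16660
  R$191000 × 25% = R$47750
  → R$72690

R$150120 > R$72690, so the supplementary minimum tax is the binding amount.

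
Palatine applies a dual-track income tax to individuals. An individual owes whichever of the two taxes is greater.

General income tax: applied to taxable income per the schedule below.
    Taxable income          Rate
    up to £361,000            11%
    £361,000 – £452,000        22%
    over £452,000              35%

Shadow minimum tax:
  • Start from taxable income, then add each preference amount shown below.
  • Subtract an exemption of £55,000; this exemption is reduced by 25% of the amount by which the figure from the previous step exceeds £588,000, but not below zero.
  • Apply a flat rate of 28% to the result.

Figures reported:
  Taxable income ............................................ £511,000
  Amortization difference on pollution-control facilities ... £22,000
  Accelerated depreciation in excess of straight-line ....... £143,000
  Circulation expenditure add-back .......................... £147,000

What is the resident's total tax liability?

Shadow minimum tax:
  Adjusted income: £511,000 + £22,000 + £143,000 + £147,000 = £823,000
  Exemption: 25% × (£823,000 − £588,000) = £58,750 ≥ £55,000, so the exemption is fully phased out
  Base: £823,000 − £0 = £823,000
  £823,000 × 28% = £230,440

General income tax:
  £361,000 × 11% = £39,710
  £91,000 × 22% = £20,020
  £59,000 × 35% = £20,650
  → £80,380

£230,440 > £80,380, so the shadow minimum tax is the binding amount.

£230,440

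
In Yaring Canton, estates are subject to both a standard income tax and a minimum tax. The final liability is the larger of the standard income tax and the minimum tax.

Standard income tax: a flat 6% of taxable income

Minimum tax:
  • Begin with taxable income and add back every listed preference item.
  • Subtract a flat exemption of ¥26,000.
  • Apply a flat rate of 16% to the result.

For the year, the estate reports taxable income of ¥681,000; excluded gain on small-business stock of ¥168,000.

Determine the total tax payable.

Minimum tax:
  Adjusted income: ¥681,000 + ¥168,000 = ¥849,000
  Less exemption ¥26,000 → base ¥823,000
  ¥823,000 × 16% = ¥131,680

Standard income tax:
  ¥681,000 × 6% = ¥40,860

¥131,680 > ¥40,860, so the minimum tax is the binding amount.

¥131,680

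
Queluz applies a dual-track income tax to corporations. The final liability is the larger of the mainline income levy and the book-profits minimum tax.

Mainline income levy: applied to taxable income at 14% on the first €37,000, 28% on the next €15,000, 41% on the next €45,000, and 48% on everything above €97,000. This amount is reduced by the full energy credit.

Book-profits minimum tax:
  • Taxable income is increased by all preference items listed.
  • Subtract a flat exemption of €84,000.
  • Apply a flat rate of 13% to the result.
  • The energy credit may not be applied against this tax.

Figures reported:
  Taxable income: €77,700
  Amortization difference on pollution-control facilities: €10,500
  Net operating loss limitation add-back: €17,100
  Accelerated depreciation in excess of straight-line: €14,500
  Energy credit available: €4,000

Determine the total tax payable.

€15,917

Mainline income levy:
  €37,000 × 14% = €5,180
  €15,000 × 28% = €4,200
  €25,700 × 41% = €10,537
  → €19,917
  Less energy credit €4,000 → €15,917

Book-profits minimum tax:
  Adjusted income: €77,700 + €10,500 + €17,100 + €14,500 = €119,800
  Less exemption €84,000 → base €35,800
  €35,800 × 13% = €4,654

€15,917 > €4,654, so the mainline income levy governs.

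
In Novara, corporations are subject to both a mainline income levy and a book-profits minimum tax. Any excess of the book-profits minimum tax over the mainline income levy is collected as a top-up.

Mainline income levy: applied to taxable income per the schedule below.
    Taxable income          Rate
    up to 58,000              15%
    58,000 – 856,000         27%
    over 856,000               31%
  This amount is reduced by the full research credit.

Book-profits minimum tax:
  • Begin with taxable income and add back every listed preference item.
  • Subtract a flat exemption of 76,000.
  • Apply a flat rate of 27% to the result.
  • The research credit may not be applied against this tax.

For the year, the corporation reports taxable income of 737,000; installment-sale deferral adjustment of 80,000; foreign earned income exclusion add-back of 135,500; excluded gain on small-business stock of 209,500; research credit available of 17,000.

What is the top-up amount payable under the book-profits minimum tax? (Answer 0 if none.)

Book-profits minimum tax:
  Adjusted income: 737,000 + 80,000 + 135,500 + 209,500 = 1,162,000
  Less exemption 76,000 → base 1,086,000
  1,086,000 × 27% = 293,220

Mainline income levy:
  58,000 × 15% = 8,700
  679,000 × 27% = 183,330
  → 192,030
  Less research credit 17,000 → 175,030

Excess of book-profits minimum tax over mainline income levy: 293,220 − 175,030 = 118,190.

118,190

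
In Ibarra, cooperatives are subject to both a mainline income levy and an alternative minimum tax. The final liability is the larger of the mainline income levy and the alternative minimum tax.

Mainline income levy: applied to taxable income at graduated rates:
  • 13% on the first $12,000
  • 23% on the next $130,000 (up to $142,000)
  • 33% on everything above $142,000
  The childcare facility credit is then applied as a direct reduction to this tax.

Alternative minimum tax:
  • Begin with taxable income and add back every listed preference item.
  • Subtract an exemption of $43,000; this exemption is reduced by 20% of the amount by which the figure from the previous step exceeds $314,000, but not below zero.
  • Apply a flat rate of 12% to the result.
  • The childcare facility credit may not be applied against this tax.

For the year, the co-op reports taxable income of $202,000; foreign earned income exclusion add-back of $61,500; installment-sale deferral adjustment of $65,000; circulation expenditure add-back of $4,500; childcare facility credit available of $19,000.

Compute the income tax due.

$35,256

Mainline income levy:
  $12,000 × 13% = $1,560
  $130,000 × 23% = $29,900
  $60,000 × 33% = $19,800
  → $51,260
  Less childcare facility credit $19,000 → $32,260

Alternative minimum tax:
  Adjusted income: $202,000 + $61,500 + $65,000 + $4,500 = $333,000
  Exemption: $43,000 − 20% × ($333,000 − $314,000) = $43,000 − $3,800 = $39,200
  Base: $333,000 − $39,200 = $293,800
  $293,800 × 12% = $35,256

$35,256 > $32,260, so the alternative minimum tax is the binding amount.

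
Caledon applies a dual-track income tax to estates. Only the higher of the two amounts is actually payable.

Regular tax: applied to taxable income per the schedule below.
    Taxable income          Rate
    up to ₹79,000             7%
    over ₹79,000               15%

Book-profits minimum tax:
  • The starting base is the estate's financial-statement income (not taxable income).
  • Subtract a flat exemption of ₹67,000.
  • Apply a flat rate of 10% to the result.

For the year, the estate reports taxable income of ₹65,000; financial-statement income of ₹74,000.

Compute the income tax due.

Regular tax:
  ₹65,000 × 7% = ₹4,550

Book-profits minimum tax:
  Base (financial-statement income): ₹74,000
  Less exemption ₹67,000 → base ₹7,000
  ₹7,000 × 10% = ₹700

₹4,550 > ₹700, so the regular tax governs.

₹4,550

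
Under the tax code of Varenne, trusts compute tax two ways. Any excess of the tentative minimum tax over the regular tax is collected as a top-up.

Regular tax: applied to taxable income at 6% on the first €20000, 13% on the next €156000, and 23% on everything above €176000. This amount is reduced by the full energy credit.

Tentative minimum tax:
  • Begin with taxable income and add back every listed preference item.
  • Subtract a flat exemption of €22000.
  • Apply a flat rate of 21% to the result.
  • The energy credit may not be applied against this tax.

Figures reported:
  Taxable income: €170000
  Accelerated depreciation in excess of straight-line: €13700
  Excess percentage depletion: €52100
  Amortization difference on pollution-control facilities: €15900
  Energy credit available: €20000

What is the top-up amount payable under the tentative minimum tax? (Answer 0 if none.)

Regular tax:
  €20000 × 6% = €1200
  €150000 × 13% = €19500
  → €20700
  Less energy credit €20000 → €700

Tentative minimum tax:
  Adjusted income: €170000 + €13700 + €52100 + €15900 = €251700
  Less exemption €22000 → base €229700
  €229700 × 21% = €48237

Excess of tentative minimum tax over regular tax: €48237 − €700 = €47537.

€47537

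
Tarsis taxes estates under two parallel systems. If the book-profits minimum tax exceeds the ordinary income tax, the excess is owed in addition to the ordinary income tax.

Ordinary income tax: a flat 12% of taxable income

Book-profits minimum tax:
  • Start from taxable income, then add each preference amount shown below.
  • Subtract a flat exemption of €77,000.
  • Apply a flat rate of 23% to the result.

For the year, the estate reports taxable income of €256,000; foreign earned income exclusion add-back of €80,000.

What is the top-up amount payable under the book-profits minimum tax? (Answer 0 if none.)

€28,850

Book-profits minimum tax:
  Adjusted income: €256,000 + €80,000 = €336,000
  Less exemption €77,000 → base €259,000
  €259,000 × 23% = €59,570

Ordinary income tax:
  €256,000 × 12% = €30,720

Excess of book-profits minimum tax over ordinary income tax: €59,570 − €30,720 = €28,850.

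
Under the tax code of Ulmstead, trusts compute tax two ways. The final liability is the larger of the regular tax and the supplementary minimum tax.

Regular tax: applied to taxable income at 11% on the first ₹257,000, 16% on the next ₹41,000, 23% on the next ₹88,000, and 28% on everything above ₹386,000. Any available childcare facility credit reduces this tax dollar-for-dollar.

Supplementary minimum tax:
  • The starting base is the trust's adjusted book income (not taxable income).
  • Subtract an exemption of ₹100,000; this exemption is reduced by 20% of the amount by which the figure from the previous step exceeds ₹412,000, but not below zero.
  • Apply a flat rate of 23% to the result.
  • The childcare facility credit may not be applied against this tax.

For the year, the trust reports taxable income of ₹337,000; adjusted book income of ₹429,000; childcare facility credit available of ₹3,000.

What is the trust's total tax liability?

₹76,452

Regular tax:
  ₹257,000 × 11% = ₹28,270
  ₹41,000 × 16% = ₹6,560
  ₹39,000 × 23% = ₹8,970
  → ₹43,800
  Less childcare facility credit ₹3,000 → ₹40,800

Supplementary minimum tax:
  Base (adjusted book income): ₹429,000
  Exemption: ₹100,000 − 20% × (₹429,000 − ₹412,000) = ₹100,000 − ₹3,400 = ₹96,600
  Base: ₹429,000 − ₹96,600 = ₹332,400
  ₹332,400 × 23% = ₹76,452

₹76,452 > ₹40,800, so the supplementary minimum tax is the binding amount.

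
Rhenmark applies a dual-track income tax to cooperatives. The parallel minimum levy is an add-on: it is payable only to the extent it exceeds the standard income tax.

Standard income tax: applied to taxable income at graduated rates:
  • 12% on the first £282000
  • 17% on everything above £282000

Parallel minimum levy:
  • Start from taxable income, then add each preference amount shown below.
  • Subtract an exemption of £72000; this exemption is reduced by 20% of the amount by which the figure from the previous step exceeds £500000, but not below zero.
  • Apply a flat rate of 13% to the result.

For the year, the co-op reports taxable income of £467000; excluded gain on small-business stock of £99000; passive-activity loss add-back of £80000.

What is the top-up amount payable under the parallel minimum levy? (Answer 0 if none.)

£13126

Standard income tax:
  £282000 × 12% = £33840
  £185000 × 17% = £31450
  → £65290

Parallel minimum levy:
  Adjusted income: £467000 + £99000 + £80000 = £646000
  Exemption: £72000 − 20% × (£646000 − £500000) = £72000 − £29200 = £42800
  Base: £646000 − £42800 = £603200
  £603200 × 13% = £78416

Excess of parallel minimum levy over standard income tax: £78416 − £65290 = £13126.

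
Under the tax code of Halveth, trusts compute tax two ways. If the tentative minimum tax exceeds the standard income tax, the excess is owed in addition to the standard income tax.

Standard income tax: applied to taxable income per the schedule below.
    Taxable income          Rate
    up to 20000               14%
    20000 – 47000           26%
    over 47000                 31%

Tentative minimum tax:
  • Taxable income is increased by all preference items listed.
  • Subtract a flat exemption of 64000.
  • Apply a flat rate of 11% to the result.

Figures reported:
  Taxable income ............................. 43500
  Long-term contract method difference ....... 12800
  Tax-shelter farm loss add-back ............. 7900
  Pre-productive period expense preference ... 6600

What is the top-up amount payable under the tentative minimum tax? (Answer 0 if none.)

0

Standard income tax:
  20000 × 14% = 2800
  23500 × 26% = 6110
  → 8910

Tentative minimum tax:
  Adjusted income: 43500 + 12800 + 7900 + 6600 = 70800
  Less exemption 64000 → base 6800
  6800 × 11% = 748

748 ≤ 8910, so no add-on is due.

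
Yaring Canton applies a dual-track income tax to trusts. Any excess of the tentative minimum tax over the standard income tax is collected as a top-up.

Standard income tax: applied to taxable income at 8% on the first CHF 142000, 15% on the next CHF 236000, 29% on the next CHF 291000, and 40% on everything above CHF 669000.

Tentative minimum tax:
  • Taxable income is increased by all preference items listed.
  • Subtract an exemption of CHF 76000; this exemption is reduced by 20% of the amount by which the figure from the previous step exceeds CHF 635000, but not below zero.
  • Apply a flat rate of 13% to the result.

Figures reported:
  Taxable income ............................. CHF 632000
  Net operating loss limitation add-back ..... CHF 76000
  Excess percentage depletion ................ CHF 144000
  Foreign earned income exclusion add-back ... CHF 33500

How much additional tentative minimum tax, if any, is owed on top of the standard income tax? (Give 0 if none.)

CHF 0

Tentative minimum tax:
  Adjusted income: CHF 632000 + CHF 76000 + CHF 144000 + CHF 33500 = CHF 885500
  Exemption: CHF 76000 − 20% × (CHF 885500 − CHF 635000) = CHF 76000 − CHF 50100 = CHF 25900
  Base: CHF 885500 − CHF 25900 = CHF 859600
  CHF 859600 × 13% = CHF 111748

Standard income tax:
  CHF 142000 × 8% = CHF 11360
  CHF 236000 × 15% = CHF 35400
  CHF 254000 × 29% = CHF 73660
  → CHF 120420

CHF 111748 ≤ CHF 120420, so no add-on is due.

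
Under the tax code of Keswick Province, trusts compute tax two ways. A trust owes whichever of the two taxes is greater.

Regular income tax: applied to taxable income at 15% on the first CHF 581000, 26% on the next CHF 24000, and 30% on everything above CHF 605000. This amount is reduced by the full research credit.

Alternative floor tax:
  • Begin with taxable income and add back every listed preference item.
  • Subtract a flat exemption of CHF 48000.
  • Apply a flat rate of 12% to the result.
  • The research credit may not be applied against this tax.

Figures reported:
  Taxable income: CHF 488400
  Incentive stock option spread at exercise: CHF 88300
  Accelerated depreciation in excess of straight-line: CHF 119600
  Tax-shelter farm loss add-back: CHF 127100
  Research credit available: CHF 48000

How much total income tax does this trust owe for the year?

CHF 93048

Alternative floor tax:
  Adjusted income: CHF 488400 + CHF 88300 + CHF 119600 + CHF 127100 = CHF 823400
  Less exemption CHF 48000 → base CHF 775400
  CHF 775400 × 12% = CHF 93048

Regular income tax:
  CHF 488400 × 15% = CHF 73260
  Less research credit CHF 48000 → CHF 25260

CHF 93048 > CHF 25260, so the alternative floor tax is the binding amount.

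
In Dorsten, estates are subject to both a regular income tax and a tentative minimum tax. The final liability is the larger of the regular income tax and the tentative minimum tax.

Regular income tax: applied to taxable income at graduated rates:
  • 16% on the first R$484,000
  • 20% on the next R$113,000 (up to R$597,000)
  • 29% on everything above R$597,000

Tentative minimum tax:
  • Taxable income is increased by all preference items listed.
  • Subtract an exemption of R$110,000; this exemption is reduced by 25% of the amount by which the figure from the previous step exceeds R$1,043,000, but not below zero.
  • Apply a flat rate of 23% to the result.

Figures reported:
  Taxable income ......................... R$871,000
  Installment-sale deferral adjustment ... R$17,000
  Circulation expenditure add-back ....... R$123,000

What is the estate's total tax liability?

R$207,230

Regular income tax:
  R$484,000 × 16% = R$77,440
  R$113,000 × 20% = R$22,600
  R$274,000 × 29% = R$79,460
  → R$179,500

Tentative minimum tax:
  Adjusted income: R$871,000 + R$17,000 + R$123,000 = R$1,011,000
  Exemption: R$1,011,000 ≤ R$1,043,000, so full R$110,000 applies
  Base: R$1,011,000 − R$110,000 = R$901,000
  R$901,000 × 23% = R$207,230

R$207,230 > R$179,500, so the tentative minimum tax is the binding amount.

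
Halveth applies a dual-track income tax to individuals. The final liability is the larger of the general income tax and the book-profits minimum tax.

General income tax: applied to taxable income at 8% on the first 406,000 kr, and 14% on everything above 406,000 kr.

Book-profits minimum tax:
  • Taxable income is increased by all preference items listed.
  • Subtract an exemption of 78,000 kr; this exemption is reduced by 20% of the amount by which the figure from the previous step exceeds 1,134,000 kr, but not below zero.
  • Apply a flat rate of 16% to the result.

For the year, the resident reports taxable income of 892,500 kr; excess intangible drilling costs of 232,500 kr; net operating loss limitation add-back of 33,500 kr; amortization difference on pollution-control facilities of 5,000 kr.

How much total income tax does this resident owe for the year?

Book-profits minimum tax:
  Adjusted income: 892,500 kr + 232,500 kr + 33,500 kr + 5,000 kr = 1,163,500 kr
  Exemption: 78,000 kr − 20% × (1,163,500 kr − 1,134,000 kr) = 78,000 kr − 5,900 kr = 72,100 kr
  Base: 1,163,500 kr − 72,100 kr = 1,091,400 kr
  1,091,400 kr × 16% = 174,624 kr

General income tax:
  406,000 kr × 8% = 32,480 kr
  486,500 kr × 14% = 68,110 kr
  → 100,590 kr

174,624 kr > 100,590 kr, so the book-profits minimum tax is the binding amount.

174,624 kr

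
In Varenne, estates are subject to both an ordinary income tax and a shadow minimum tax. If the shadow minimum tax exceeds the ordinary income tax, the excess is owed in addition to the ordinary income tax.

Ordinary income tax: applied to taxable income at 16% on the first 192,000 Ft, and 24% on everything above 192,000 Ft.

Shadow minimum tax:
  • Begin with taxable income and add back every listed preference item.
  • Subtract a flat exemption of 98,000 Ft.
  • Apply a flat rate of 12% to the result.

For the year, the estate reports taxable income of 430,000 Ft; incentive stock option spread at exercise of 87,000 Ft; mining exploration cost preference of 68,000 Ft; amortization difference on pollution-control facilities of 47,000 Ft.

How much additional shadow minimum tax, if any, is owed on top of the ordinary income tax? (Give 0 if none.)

0 Ft

Shadow minimum tax:
  Adjusted income: 430,000 Ft + 87,000 Ft + 68,000 Ft + 47,000 Ft = 632,000 Ft
  Less exemption 98,000 Ft → base 534,000 Ft
  534,000 Ft × 12% = 64,080 Ft

Ordinary income tax:
  192,000 Ft × 16% = 30,720 Ft
  238,000 Ft × 24% = 57,120 Ft
  → 87,840 Ft

64,080 Ft ≤ 87,840 Ft, so no add-on is due.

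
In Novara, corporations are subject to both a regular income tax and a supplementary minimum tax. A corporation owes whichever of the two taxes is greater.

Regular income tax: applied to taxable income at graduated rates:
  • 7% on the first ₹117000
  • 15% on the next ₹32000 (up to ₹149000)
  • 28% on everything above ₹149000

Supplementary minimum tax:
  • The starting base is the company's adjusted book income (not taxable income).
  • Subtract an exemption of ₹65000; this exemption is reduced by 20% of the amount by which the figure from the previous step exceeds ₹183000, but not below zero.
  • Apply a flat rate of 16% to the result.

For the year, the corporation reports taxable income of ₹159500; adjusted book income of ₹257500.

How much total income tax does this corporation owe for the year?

₹33184

Supplementary minimum tax:
  Base (adjusted book income): ₹257500
  Exemption: ₹65000 − 20% × (₹257500 − ₹183000) = ₹65000 − ₹14900 = ₹50100
  Base: ₹257500 − ₹50100 = ₹207400
  ₹207400 × 16% = ₹33184

Regular income tax:
  ₹117000 × 7% = ₹8190
  ₹32000 × 15% = ₹4800
  ₹10500 × 28% = ₹2940
  → ₹15930

₹33184 > ₹15930, so the supplementary minimum tax is the binding amount.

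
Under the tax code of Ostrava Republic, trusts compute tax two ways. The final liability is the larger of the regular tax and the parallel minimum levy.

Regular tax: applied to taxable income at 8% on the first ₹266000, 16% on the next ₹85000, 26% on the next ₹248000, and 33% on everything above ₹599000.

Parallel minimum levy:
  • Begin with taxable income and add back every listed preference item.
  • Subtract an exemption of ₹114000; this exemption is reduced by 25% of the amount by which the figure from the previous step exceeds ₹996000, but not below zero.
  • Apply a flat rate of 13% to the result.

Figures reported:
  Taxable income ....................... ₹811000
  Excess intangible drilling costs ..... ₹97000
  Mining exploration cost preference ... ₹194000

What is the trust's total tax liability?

₹169320

Regular tax:
  ₹266000 × 8% = ₹21280
  ₹85000 × 16% = ₹13600
  ₹248000 × 26% = ₹64480
  ₹212000 × 33% = ₹69960
  → ₹169320

Parallel minimum levy:
  Adjusted income: ₹811000 + ₹97000 + ₹194000 = ₹1102000
  Exemption: ₹114000 − 25% × (₹1102000 − ₹996000) = ₹114000 − ₹26500 = ₹87500
  Base: ₹1102000 − ₹87500 = ₹1014500
  ₹1014500 × 13% = ₹131885

₹169320 > ₹131885, so the regular tax governs.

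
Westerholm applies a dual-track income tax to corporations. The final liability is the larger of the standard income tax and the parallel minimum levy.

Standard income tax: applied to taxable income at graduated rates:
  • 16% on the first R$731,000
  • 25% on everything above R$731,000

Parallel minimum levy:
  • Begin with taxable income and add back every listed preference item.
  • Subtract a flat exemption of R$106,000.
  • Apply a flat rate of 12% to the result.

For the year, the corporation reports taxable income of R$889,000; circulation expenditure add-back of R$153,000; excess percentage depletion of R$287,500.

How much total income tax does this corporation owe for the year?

R$156,460

Parallel minimum levy:
  Adjusted income: R$889,000 + R$153,000 + R$287,500 = R$1,329,500
  Less exemption R$106,000 → base R$1,223,500
  R$1,223,500 × 12% = R$146,820

Standard income tax:
  R$731,000 × 16% = R$116,960
  R$158,000 × 25% = R$39,500
  → R$156,460

R$156,460 > R$146,820, so the standard income tax governs.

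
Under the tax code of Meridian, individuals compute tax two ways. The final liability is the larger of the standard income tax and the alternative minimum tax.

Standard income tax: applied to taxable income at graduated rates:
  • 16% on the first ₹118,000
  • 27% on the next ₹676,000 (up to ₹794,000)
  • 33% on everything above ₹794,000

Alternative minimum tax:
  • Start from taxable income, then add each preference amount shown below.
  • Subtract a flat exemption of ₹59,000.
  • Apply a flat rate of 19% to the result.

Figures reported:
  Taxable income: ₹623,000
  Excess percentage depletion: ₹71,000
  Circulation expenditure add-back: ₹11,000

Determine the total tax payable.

₹155,230

Standard income tax:
  ₹118,000 × 16% = ₹18,880
  ₹505,000 × 27% = ₹136,350
  → ₹155,230

Alternative minimum tax:
  Adjusted income: ₹623,000 + ₹71,000 + ₹11,000 = ₹705,000
  Less exemption ₹59,000 → base ₹646,000
  ₹646,000 × 19% = ₹122,740

₹155,230 > ₹122,740, so the standard income tax governs.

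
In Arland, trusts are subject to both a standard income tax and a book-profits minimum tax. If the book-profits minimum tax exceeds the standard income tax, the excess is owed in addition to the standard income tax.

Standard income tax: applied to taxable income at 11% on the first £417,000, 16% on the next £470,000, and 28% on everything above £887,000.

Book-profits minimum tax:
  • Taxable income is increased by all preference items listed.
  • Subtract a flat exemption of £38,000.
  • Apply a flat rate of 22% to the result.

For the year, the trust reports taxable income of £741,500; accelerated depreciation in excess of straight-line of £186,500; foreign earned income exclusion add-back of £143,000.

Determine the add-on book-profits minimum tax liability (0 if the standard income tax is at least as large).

£129,470

Standard income tax:
  £417,000 × 11% = £45,870
  £324,500 × 16% = £51,920
  → £97,790

Book-profits minimum tax:
  Adjusted income: £741,500 + £186,500 + £143,000 = £1,071,000
  Less exemption £38,000 → base £1,033,000
  £1,033,000 × 22% = £227,260

Excess of book-profits minimum tax over standard income tax: £227,260 − £97,790 = £129,470.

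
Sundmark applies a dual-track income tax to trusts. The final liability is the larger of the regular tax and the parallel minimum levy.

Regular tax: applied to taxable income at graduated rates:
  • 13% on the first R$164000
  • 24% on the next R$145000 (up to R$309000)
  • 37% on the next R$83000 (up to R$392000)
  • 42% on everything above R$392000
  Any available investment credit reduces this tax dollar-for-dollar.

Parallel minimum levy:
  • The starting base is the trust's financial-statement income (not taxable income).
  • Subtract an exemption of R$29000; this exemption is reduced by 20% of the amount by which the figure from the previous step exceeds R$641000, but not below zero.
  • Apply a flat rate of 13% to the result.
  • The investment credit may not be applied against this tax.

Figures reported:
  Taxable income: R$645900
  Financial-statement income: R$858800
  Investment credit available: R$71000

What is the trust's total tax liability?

Parallel minimum levy:
  Base (financial-statement income): R$858800
  Exemption: 20% × (R$858800 − R$641000) = R$43560 ≥ R$29000, so the exemption is fully phased out
  Base: R$858800 − R$0 = R$858800
  R$858800 × 13% = R$111644

Regular tax:
  R$164000 × 13% = R$21320
  R$145000 × 24% = R$34800
  R$83000 × 37% = R$30710
  R$253900 × 42% = R$106638
  → R$193468
  Less investment credit R$71000 → R$122468

R$122468 > R$111644, so the regular tax governs.

R$122468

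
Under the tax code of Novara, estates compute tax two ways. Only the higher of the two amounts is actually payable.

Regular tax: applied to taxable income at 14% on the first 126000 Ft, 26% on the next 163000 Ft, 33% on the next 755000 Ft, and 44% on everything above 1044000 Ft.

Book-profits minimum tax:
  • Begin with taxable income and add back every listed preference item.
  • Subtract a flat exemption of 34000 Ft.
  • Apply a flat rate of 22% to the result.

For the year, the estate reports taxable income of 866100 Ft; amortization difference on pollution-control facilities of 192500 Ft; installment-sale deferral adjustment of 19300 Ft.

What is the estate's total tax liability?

Book-profits minimum tax:
  Adjusted income: 866100 Ft + 192500 Ft + 19300 Ft = 1077900 Ft
  Less exemption 34000 Ft → base 1043900 Ft
  1043900 Ft × 22% = 229658 Ft

Regular tax:
  126000 Ft × 14% = 17640 Ft
  163000 Ft × 26% = 42380 Ft
  577100 Ft × 33% = 190443 Ft
  → 250463 Ft

250463 Ft > 229658 Ft, so the regular tax governs.

250463 Ft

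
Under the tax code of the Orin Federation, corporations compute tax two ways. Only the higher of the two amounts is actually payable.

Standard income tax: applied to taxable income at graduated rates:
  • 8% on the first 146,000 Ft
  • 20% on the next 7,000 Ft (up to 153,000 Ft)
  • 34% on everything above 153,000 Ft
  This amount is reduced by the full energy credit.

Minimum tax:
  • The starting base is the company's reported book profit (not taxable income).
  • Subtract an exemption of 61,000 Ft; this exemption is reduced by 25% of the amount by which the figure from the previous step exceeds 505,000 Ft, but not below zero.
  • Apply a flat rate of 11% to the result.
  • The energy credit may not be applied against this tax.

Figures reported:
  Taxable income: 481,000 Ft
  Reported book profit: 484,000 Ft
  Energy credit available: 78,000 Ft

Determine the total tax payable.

Minimum tax:
  Base (reported book profit): 484,000 Ft
  Exemption: 484,000 Ft ≤ 505,000 Ft, so full 61,000 Ft applies
  Base: 484,000 Ft − 61,000 Ft = 423,000 Ft
  423,000 Ft × 11% = 46,530 Ft

Standard income tax:
  146,000 Ft × 8% = 11,680 Ft
  7,000 Ft × 20% = 1,400 Ft
  328,000 Ft × 34% = 111,520 Ft
  → 124,600 Ft
  Less energy credit 78,000 Ft → 46,600 Ft

46,600 Ft > 46,530 Ft, so the standard income tax governs.

46,600 Ft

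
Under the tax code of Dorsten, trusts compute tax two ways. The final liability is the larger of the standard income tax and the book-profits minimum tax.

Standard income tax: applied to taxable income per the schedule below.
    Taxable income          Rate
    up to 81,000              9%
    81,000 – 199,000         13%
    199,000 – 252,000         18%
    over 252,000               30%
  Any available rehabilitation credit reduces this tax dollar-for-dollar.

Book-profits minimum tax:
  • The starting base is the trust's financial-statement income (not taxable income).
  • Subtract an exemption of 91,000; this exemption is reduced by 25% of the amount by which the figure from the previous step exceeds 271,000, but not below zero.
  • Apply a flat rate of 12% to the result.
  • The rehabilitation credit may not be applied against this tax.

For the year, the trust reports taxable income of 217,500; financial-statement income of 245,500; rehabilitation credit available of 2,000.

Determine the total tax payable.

23,960

Standard income tax:
  81,000 × 9% = 7,290
  118,000 × 13% = 15,340
  18,500 × 18% = 3,330
  → 25,960
  Less rehabilitation credit 2,000 → 23,960

Book-profits minimum tax:
  Base (financial-statement income): 245,500
  Exemption: 245,500 ≤ 271,000, so full 91,000 applies
  Base: 245,500 − 91,000 = 154,500
  154,500 × 12% = 18,540

23,960 > 18,540, so the standard income tax governs.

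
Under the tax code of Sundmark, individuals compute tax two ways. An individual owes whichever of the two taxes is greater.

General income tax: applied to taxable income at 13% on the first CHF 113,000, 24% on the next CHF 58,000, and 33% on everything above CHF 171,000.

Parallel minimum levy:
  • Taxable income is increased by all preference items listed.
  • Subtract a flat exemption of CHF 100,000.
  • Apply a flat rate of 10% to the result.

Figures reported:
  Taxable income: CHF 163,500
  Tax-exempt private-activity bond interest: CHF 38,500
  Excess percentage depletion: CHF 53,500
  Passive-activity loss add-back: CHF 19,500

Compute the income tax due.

General income tax:
  CHF 113,000 × 13% = CHF 14,690
  CHF 50,500 × 24% = CHF 12,120
  → CHF 26,810

Parallel minimum levy:
  Adjusted income: CHF 163,500 + CHF 38,500 + CHF 53,500 + CHF 19,500 = CHF 275,000
  Less exemption CHF 100,000 → base CHF 175,000
  CHF 175,000 × 10% = CHF 17,500

CHF 26,810 > CHF 17,500, so the general income tax governs.

CHF 26,810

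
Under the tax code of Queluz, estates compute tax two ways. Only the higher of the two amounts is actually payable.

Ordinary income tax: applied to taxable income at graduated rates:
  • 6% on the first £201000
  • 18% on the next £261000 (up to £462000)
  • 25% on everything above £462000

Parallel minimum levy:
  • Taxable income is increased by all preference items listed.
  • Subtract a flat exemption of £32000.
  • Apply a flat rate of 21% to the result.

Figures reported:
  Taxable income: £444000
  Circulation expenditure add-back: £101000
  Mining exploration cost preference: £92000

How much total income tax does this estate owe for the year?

£127050

Ordinary income tax:
  £201000 × 6% = £12060
  £243000 × 18% = £43740
  → £55800

Parallel minimum levy:
  Adjusted income: £444000 + £101000 + £92000 = £637000
  Less exemption £32000 → base £605000
  £605000 × 21% = £127050

£127050 > £55800, so the parallel minimum levy is the binding amount.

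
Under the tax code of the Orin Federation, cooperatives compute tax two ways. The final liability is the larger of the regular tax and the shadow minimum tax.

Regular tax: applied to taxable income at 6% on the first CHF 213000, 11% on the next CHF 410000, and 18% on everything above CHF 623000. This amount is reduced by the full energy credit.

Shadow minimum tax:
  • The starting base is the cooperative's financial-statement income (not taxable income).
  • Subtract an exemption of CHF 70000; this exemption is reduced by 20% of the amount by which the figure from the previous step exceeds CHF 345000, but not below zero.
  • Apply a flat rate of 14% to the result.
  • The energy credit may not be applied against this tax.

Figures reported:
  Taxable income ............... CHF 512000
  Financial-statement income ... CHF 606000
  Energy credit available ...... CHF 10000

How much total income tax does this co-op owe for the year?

Shadow minimum tax:
  Base (financial-statement income): CHF 606000
  Exemption: CHF 70000 − 20% × (CHF 606000 − CHF 345000) = CHF 70000 − CHF 52200 = CHF 17800
  Base: CHF 606000 − CHF 17800 = CHF 588200
  CHF 588200 × 14% = CHF 82348

Regular tax:
  CHF 213000 × 6% = CHF 12780
  CHF 299000 × 11% = CHF 32890
  → CHF 45670
  Less energy credit CHF 10000 → CHF 35670

CHF 82348 > CHF 35670, so the shadow minimum tax is the binding amount.

CHF 82348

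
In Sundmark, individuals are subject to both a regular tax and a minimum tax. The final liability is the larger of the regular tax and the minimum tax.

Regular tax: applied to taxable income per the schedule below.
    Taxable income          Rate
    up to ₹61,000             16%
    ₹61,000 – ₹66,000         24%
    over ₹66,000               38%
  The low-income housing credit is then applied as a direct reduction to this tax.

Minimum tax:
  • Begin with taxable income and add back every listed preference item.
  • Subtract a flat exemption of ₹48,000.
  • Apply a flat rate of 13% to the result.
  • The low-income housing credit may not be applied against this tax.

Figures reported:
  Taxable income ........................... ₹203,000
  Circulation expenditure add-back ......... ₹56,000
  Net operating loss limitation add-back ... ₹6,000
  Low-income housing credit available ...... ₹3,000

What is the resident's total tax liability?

Regular tax:
  ₹61,000 × 16% = ₹9,760
  ₹5,000 × 24% = ₹1,200
  ₹137,000 × 38% = ₹52,060
  → ₹63,020
  Less low-income housing credit ₹3,000 → ₹60,020

Minimum tax:
  Adjusted income: ₹203,000 + ₹56,000 + ₹6,000 = ₹265,000
  Less exemption ₹48,000 → base ₹217,000
  ₹217,000 × 13% = ₹28,210

₹60,020 > ₹28,210, so the regular tax governs.

₹60,020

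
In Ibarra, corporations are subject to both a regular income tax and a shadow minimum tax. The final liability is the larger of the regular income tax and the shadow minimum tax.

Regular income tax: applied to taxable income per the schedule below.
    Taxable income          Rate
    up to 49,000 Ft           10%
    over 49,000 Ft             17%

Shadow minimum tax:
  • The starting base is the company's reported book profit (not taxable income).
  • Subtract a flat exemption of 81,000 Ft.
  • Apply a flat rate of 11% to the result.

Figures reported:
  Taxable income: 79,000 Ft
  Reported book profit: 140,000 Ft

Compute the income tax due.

10,000 Ft

Regular income tax:
  49,000 Ft × 10% = 4,900 Ft
  30,000 Ft × 17% = 5,100 Ft
  → 10,000 Ft

Shadow minimum tax:
  Base (reported book profit): 140,000 Ft
  Less exemption 81,000 Ft → base 59,000 Ft
  59,000 Ft × 11% = 6,490 Ft

10,000 Ft > 6,490 Ft, so the regular income tax governs.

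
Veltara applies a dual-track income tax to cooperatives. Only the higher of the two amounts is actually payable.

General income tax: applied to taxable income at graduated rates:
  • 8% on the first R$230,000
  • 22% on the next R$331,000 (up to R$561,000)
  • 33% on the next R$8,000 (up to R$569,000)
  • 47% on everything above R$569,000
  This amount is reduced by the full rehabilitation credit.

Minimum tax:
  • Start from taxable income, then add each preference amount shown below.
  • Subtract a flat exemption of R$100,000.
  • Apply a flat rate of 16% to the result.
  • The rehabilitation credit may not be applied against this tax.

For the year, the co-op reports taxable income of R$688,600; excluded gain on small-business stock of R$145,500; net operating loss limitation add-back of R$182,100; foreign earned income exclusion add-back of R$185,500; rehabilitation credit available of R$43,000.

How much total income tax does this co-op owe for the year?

R$176,272

Minimum tax:
  Adjusted income: R$688,600 + R$145,500 + R$182,100 + R$185,500 = R$1,201,700
  Less exemption R$100,000 → base R$1,101,700
  R$1,101,700 × 16% = R$176,272

General income tax:
  R$230,000 × 8% = R$18,400
  R$331,000 × 22% = R$72,820
  R$8,000 × 33% = R$2,640
  R$119,600 × 47% = R$56,212
  → R$150,072
  Less rehabilitation credit R$43,000 → R$107,072

R$176,272 > R$107,072, so the minimum tax is the binding amount.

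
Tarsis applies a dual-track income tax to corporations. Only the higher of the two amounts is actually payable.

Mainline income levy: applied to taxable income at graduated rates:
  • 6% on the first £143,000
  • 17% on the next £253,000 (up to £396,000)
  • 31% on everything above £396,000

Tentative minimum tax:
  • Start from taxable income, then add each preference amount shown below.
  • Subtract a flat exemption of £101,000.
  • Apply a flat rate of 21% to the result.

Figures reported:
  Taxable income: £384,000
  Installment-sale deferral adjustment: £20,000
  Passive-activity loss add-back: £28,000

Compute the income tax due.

Mainline income levy:
  £143,000 × 6% = £8,580
  £241,000 × 17% = £40,970
  → £49,550

Tentative minimum tax:
  Adjusted income: £384,000 + £20,000 + £28,000 = £432,000
  Less exemption £101,000 → base £331,000
  £331,000 × 21% = £69,510

£69,510 > £49,550, so the tentative minimum tax is the binding amount.

£69,510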